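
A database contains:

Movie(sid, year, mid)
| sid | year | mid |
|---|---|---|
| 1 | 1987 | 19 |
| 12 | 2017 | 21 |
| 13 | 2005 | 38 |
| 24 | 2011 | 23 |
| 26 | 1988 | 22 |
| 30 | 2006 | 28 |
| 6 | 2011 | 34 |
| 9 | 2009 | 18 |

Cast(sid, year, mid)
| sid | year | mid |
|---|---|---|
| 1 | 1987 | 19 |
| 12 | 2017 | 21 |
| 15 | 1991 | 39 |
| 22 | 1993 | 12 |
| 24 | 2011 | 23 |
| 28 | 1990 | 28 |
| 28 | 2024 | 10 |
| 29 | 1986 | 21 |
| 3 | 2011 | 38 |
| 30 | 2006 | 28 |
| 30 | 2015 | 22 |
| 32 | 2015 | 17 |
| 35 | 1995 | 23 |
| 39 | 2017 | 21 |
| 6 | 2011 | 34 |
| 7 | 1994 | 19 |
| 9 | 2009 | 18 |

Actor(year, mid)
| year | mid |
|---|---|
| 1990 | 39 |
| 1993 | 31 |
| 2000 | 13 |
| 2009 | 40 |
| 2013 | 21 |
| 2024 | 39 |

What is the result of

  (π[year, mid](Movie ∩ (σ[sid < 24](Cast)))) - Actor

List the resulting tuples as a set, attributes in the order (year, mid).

Filtering on sid < 24 leaves {(1, 1987, 19), (12, 2017, 21), (15, 1991, 39), (22, 1993, 12), (3, 2011, 38), (6, 2011, 34), (7, 1994, 19), (9, 2009, 18)}.
Set intersection of the two operands is {(1, 1987, 19), (12, 2017, 21), (6, 2011, 34), (9, 2009, 18)}.
π[year, mid]: project onto (year, mid) → {(1987, 19), (2009, 18), (2011, 34), (2017, 21)}
Set difference of the two operands is {(1987, 19), (2009, 18), (2011, 34), (2017, 21)}.

{(1987, 19), (2009, 18), (2011, 34), (2017, 21)}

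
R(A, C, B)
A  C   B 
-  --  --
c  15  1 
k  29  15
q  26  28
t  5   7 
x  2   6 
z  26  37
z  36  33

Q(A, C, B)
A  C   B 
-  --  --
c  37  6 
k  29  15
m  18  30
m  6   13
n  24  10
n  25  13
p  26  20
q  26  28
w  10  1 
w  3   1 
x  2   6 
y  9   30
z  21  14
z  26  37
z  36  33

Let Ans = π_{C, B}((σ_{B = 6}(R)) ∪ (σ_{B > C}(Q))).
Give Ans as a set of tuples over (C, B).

{(18, 30), (2, 6), (26, 28), (26, 37), (6, 13), (9, 30)}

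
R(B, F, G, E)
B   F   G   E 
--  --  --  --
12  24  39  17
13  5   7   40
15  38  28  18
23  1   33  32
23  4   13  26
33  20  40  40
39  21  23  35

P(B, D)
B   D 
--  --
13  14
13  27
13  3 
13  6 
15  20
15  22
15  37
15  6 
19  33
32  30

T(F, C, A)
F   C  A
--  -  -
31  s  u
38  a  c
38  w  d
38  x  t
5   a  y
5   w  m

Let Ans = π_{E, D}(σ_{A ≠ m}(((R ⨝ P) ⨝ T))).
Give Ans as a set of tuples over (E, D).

{(18, 20), (18, 22), (18, 37), (18, 6), (40, 14), (40, 27), (40, 3), (40, 6)}

Natural join on B: {(13, 5, 7, 40, 14), (13, 5, 7, 40, 27), (13, 5, 7, 40, 3), (13, 5, 7, 40, 6), (15, 38, 28, 18, 20), (15, 38, 28, 18, 22), (15, 38, 28, 18, 37), (15, 38, 28, 18, 6)}
Natural join on F: {(13, 5, 7, 40, 14, a, y), (13, 5, 7, 40, 14, w, m), (13, 5, 7, 40, 27, a, y), (13, 5, 7, 40, 27, w, m), (13, 5, 7, 40, 3, a, y), (13, 5, 7, 40, 3, w, m), (13, 5, 7, 40, 6, a, y), (13, 5, 7, 40, 6, w, m), (15, 38, 28, 18, 20, a, c), (15, 38, 28, 18, 20, w, d), (15, 38, 28, 18, 20, x, t), (15, 38, 28, 18, 22, a, c), (15, 38, 28, 18, 22, w, d), (15, 38, 28, 18, 22, x, t), (15, 38, 28, 18, 37, a, c), (15, 38, 28, 18, 37, w, d), (15, 38, 28, 18, 37, x, t), (15, 38, 28, 18, 6, a, c), (15, 38, 28, 18, 6, w, d), (15, 38, 28, 18, 6, x, t)}
σ[A ≠ m]: keep tuples satisfying A ≠ m → {(13, 5, 7, 40, 14, a, y), (13, 5, 7, 40, 27, a, y), (13, 5, 7, 40, 3, a, y), (13, 5, 7, 40, 6, a, y), (15, 38, 28, 18, 20, a, c), (15, 38, 28, 18, 20, w, d), (15, 38, 28, 18, 20, x, t), (15, 38, 28, 18, 22, a, c), (15, 38, 28, 18, 22, w, d), (15, 38, 28, 18, 22, x, t), (15, 38, 28, 18, 37, a, c), (15, 38, 28, 18, 37, w, d), (15, 38, 28, 18, 37, x, t), (15, 38, 28, 18, 6, a, c), (15, 38, 28, 18, 6, w, d), (15, 38, 28, 18, 6, x, t)}
Projecting to E, D (8 duplicate(s) eliminated): {(18, 20), (18, 22), (18, 37), (18, 6), (40, 14), (40, 27), (40, 3), (40, 6)}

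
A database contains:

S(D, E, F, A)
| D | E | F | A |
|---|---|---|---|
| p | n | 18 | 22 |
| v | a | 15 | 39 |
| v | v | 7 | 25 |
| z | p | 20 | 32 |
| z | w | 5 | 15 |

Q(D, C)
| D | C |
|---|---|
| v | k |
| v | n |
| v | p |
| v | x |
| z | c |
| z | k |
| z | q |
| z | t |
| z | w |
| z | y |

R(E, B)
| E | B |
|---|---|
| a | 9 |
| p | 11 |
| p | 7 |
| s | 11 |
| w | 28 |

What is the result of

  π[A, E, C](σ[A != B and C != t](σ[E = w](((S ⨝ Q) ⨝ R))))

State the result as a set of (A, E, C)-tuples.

{(15, w, c), (15, w, k), (15, w, q), (15, w, w), (15, w, y)}

Joining S and Q on D yields {(v, a, 15, 39, k), (v, a, 15, 39, n), (v, a, 15, 39, p), (v, a, 15, 39, x), (v, v, 7, 25, k), (v, v, 7, 25, n), (v, v, 7, 25, p), (v, v, 7, 25, x), (z, p, 20, 32, c), (z, p, 20, 32, k), (z, p, 20, 32, q), (z, p, 20, 32, t), (z, p, 20, 32, w), (z, p, 20, 32, y), (z, w, 5, 15, c), (z, w, 5, 15, k), (z, w, 5, 15, q), (z, w, 5, 15, t), (z, w, 5, 15, w), (z, w, 5, 15, y)}.
Joining (S ⨝ Q) and R on E yields {(v, a, 15, 39, k, 9), (v, a, 15, 39, n, 9), (v, a, 15, 39, p, 9), (v, a, 15, 39, x, 9), (z, p, 20, 32, c, 11), (z, p, 20, 32, c, 7), (z, p, 20, 32, k, 11), (z, p, 20, 32, k, 7), (z, p, 20, 32, q, 11), (z, p, 20, 32, q, 7), (z, p, 20, 32, t, 11), (z, p, 20, 32, t, 7), (z, p, 20, 32, w, 11), (z, p, 20, 32, w, 7), (z, p, 20, 32, y, 11), (z, p, 20, 32, y, 7), (z, w, 5, 15, c, 28), (z, w, 5, 15, k, 28), (z, w, 5, 15, q, 28), (z, w, 5, 15, t, 28), (z, w, 5, 15, w, 28), (z, w, 5, 15, y, 28)}.
Apply σ_{E = w}; surviving tuples: {(z, w, 5, 15, c, 28), (z, w, 5, 15, k, 28), (z, w, 5, 15, q, 28), (z, w, 5, 15, t, 28), (z, w, 5, 15, w, 28), (z, w, 5, 15, y, 28)}
Apply σ_{A != B and C != t}; surviving tuples: {(z, w, 5, 15, c, 28), (z, w, 5, 15, k, 28), (z, w, 5, 15, q, 28), (z, w, 5, 15, w, 28), (z, w, 5, 15, y, 28)}
π[A, E, C]: project onto (A, E, C) → {(15, w, c), (15, w, k), (15, w, q), (15, w, w), (15, w, y)}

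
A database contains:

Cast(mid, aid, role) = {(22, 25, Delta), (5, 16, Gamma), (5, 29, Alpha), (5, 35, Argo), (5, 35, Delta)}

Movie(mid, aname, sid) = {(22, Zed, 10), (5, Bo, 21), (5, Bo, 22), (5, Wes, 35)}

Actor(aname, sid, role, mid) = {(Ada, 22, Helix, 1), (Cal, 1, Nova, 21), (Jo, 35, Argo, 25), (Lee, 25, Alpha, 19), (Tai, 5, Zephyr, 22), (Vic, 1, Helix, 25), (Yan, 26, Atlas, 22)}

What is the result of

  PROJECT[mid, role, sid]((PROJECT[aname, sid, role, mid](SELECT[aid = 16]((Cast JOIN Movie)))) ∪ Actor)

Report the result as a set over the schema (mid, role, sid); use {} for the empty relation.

{(1, Helix, 22), (19, Alpha, 25), (21, Nova, 1), (22, Atlas, 26), (22, Zephyr, 5), (25, Argo, 35), (25, Helix, 1), (5, Gamma, 21), (5, Gamma, 22), (5, Gamma, 35)}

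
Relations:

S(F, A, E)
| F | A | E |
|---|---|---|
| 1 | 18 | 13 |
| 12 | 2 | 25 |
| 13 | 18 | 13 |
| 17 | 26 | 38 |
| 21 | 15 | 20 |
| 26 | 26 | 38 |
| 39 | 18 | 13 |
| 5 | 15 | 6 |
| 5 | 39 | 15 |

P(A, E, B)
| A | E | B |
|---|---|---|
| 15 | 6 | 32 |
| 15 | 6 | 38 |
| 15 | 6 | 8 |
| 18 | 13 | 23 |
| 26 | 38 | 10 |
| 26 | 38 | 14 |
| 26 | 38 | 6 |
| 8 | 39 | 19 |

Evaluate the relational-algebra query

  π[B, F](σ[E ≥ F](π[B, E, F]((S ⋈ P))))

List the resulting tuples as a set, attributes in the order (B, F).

{(10, 17), (10, 26), (14, 17), (14, 26), (23, 1), (23, 13), (32, 5), (38, 5), (6, 17), (6, 26), (8, 5)}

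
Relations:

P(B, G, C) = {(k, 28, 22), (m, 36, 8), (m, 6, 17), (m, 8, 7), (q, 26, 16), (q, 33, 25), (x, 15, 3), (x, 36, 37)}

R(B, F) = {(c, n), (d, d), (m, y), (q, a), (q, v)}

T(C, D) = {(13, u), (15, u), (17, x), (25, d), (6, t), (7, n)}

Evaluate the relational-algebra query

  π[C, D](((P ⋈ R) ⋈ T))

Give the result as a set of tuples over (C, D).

{(17, x), (25, d), (7, n)}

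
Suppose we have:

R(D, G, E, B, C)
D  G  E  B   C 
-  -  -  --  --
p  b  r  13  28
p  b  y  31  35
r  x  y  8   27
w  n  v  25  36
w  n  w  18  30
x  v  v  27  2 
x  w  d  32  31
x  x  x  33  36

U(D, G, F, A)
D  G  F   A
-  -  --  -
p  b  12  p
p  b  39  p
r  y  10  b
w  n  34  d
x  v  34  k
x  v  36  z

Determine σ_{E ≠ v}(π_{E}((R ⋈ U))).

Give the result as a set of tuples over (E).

{r, w, y}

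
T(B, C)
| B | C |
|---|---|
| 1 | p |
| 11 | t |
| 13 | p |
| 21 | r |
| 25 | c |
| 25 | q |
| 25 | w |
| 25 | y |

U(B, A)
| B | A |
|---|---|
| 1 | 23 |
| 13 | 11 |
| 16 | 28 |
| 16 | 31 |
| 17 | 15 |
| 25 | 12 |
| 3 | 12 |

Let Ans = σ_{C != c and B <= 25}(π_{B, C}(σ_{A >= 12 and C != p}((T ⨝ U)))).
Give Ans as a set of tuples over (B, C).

{(25, q), (25, w), (25, y)}

T ⋈ U (natural join on B): {(1, p, 23), (13, p, 11), (25, c, 12), (25, q, 12), (25, w, 12), (25, y, 12)}
σ[A >= 12 and C != p]: keep tuples satisfying A >= 12 and C != p → {(25, c, 12), (25, q, 12), (25, w, 12), (25, y, 12)}
Projecting to B, C: {(25, c), (25, q), (25, w), (25, y)}
σ[C != c and B <= 25]: keep tuples satisfying C != c and B <= 25 → {(25, q), (25, w), (25, y)}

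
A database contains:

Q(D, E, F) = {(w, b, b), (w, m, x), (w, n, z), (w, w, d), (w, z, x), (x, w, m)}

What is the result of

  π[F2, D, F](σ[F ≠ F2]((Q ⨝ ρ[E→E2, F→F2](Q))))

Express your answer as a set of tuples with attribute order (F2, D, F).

ρ[E→E2, F→F2]: schema becomes (D, E2, F2); tuples unchanged.
Natural join on D: {(w, b, b, b, b), (w, b, b, m, x), (w, b, b, n, z), (w, b, b, w, d), (w, b, b, z, x), (w, m, x, b, b), (w, m, x, m, x), (w, m, x, n, z), (w, m, x, w, d), (w, m, x, z, x), (w, n, z, b, b), (w, n, z, m, x), (w, n, z, n, z), (w, n, z, w, d), (w, n, z, z, x), (w, w, d, b, b), (w, w, d, m, x), (w, w, d, n, z), (w, w, d, w, d), (w, w, d, z, x), (w, z, x, b, b), (w, z, x, m, x), (w, z, x, n, z), (w, z, x, w, d), (w, z, x, z, x), (x, w, m, w, m)}
Apply σ_{F ≠ F2}; surviving tuples: {(w, b, b, m, x), (w, b, b, n, z), (w, b, b, w, d), (w, b, b, z, x), (w, m, x, b, b), (w, m, x, n, z), (w, m, x, w, d), (w, n, z, b, b), (w, n, z, m, x), (w, n, z, w, d), (w, n, z, z, x), (w, w, d, b, b), (w, w, d, m, x), (w, w, d, n, z), (w, w, d, z, x), (w, z, x, b, b), (w, z, x, n, z), (w, z, x, w, d)}
π[F2, D, F]: project onto (F2, D, F) (6 duplicate(s) eliminated) → {(b, w, d), (b, w, x), (b, w, z), (d, w, b), (d, w, x), (d, w, z), (x, w, b), (x, w, d), (x, w, z), (z, w, b), (z, w, d), (z, w, x)}

{(b, w, d), (b, w, x), (b, w, z), (d, w, b), (d, w, x), (d, w, z), (x, w, b), (x, w, d), (x, w, z), (z, w, b), (z, w, d), (z, w, x)}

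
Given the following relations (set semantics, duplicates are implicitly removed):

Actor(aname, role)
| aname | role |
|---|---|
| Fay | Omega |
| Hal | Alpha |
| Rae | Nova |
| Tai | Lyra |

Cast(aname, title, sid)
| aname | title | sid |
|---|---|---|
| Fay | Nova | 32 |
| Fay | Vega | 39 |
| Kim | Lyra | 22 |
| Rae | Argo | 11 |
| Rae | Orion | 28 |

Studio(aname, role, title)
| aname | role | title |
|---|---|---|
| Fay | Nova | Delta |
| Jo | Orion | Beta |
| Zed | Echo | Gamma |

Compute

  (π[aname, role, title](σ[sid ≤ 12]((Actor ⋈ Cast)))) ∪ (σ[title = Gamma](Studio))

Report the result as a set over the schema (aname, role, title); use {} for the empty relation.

{(Rae, Nova, Argo), (Zed, Echo, Gamma)}

Natural join on aname: {(Fay, Omega, Nova, 32), (Fay, Omega, Vega, 39), (Rae, Nova, Argo, 11), (Rae, Nova, Orion, 28)}
Apply σ_{sid ≤ 12}; surviving tuples: {(Rae, Nova, Argo, 11)}
π_{aname, role, title} gives {(Rae, Nova, Argo)}.
Apply σ_{title = Gamma}; surviving tuples: {(Zed, Echo, Gamma)}
Taking the union: {(Rae, Nova, Argo), (Zed, Echo, Gamma)}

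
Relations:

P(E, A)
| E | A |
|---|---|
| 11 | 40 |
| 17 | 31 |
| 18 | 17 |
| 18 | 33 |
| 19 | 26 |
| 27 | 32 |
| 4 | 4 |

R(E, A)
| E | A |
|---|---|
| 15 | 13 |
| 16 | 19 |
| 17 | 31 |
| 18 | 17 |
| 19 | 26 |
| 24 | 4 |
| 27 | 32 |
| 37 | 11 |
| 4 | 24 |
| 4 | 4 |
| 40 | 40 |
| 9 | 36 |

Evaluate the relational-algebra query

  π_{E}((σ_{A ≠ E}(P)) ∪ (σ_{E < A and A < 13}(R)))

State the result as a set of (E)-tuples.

{11, 17, 18, 19, 27}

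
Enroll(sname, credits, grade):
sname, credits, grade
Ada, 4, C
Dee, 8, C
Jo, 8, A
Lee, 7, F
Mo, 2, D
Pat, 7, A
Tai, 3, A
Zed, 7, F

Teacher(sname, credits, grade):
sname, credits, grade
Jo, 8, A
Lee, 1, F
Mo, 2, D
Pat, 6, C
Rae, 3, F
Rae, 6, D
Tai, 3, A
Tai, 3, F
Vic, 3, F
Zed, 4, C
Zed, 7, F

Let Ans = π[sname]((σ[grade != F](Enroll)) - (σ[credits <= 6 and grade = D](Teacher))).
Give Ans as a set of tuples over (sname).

Apply σ_{grade != F}; surviving tuples: {(Ada, 4, C), (Dee, 8, C), (Jo, 8, A), (Mo, 2, D), (Pat, 7, A), (Tai, 3, A)}
Apply σ_{credits <= 6 and grade = D}; surviving tuples: {(Mo, 2, D), (Rae, 6, D)}
Set difference of the two operands is {(Ada, 4, C), (Dee, 8, C), (Jo, 8, A), (Pat, 7, A), (Tai, 3, A)}.
Keep only column(s) sname: {Ada, Dee, Jo, Pat, Tai}

{Ada, Dee, Jo, Pat, Tai}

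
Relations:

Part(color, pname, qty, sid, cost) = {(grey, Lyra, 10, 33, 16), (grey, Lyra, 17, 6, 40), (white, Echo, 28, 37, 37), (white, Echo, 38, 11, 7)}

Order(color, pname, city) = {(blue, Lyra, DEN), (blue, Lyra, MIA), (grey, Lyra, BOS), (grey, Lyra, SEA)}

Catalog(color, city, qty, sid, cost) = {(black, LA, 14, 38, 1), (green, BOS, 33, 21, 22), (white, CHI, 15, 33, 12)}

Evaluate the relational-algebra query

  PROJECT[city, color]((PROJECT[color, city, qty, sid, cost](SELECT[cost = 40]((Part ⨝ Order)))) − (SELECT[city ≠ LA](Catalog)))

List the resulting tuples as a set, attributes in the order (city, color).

Natural join on color, pname: {(grey, Lyra, 10, 33, 16, BOS), (grey, Lyra, 10, 33, 16, SEA), (grey, Lyra, 17, 6, 40, BOS), (grey, Lyra, 17, 6, 40, SEA)}
Selection cost = 40: {(grey, Lyra, 17, 6, 40, BOS), (grey, Lyra, 17, 6, 40, SEA)}
π[color, city, qty, sid, cost]: project onto (color, city, qty, sid, cost) → {(grey, BOS, 17, 6, 40), (grey, SEA, 17, 6, 40)}
Selection city ≠ LA: {(green, BOS, 33, 21, 22), (white, CHI, 15, 33, 12)}
Set difference of the two operands is {(grey, BOS, 17, 6, 40), (grey, SEA, 17, 6, 40)}.
π[city, color]: project onto (city, color) → {(BOS, grey), (SEA, grey)}

{(BOS, grey), (SEA, grey)}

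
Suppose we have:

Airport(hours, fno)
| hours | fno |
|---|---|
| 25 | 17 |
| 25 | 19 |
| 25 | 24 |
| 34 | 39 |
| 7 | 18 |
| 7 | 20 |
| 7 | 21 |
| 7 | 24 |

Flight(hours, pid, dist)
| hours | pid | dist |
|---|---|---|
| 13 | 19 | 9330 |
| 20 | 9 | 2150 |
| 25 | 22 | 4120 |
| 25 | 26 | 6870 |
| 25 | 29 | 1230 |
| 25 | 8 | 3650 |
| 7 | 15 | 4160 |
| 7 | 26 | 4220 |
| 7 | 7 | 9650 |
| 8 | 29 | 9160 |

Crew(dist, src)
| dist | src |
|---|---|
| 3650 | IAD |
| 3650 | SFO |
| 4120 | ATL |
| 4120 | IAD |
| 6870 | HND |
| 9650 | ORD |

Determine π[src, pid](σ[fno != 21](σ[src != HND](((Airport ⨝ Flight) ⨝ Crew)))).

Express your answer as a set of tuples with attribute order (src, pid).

{(ATL, 22), (IAD, 22), (IAD, 8), (ORD, 7), (SFO, 8)}

Joining Airport and Flight on hours yields {(25, 17, 22, 4120), (25, 17, 26, 6870), (25, 17, 29, 1230), (25, 17, 8, 3650), (25, 19, 22, 4120), (25, 19, 26, 6870), (25, 19, 29, 1230), (25, 19, 8, 3650), (25, 24, 22, 4120), (25, 24, 26, 6870), (25, 24, 29, 1230), (25, 24, 8, 3650), (7, 18, 15, 4160), (7, 18, 26, 4220), (7, 18, 7, 9650), (7, 20, 15, 4160), (7, 20, 26, 4220), (7, 20, 7, 9650), (7, 21, 15, 4160), (7, 21, 26, 4220), (7, 21, 7, 9650), (7, 24, 15, 4160), (7, 24, 26, 4220), (7, 24, 7, 9650)}.
Joining (Airport ⨝ Flight) and Crew on dist yields {(25, 17, 22, 4120, ATL), (25, 17, 22, 4120, IAD), (25, 17, 26, 6870, HND), (25, 17, 8, 3650, IAD), (25, 17, 8, 3650, SFO), (25, 19, 22, 4120, ATL), (25, 19, 22, 4120, IAD), (25, 19, 26, 6870, HND), (25, 19, 8, 3650, IAD), (25, 19, 8, 3650, SFO), (25, 24, 22, 4120, ATL), (25, 24, 22, 4120, IAD), (25, 24, 26, 6870, HND), (25, 24, 8, 3650, IAD), (25, 24, 8, 3650, SFO), (7, 18, 7, 9650, ORD), (7, 20, 7, 9650, ORD), (7, 21, 7, 9650, ORD), (7, 24, 7, 9650, ORD)}.
Selection src != HND: {(25, 17, 22, 4120, ATL), (25, 17, 22, 4120, IAD), (25, 17, 8, 3650, IAD), (25, 17, 8, 3650, SFO), (25, 19, 22, 4120, ATL), (25, 19, 22, 4120, IAD), (25, 19, 8, 3650, IAD), (25, 19, 8, 3650, SFO), (25, 24, 22, 4120, ATL), (25, 24, 22, 4120, IAD), (25, 24, 8, 3650, IAD), (25, 24, 8, 3650, SFO), (7, 18, 7, 9650, ORD), (7, 20, 7, 9650, ORD), (7, 21, 7, 9650, ORD), (7, 24, 7, 9650, ORD)}
Selection fno != 21: {(25, 17, 22, 4120, ATL), (25, 17, 22, 4120, IAD), (25, 17, 8, 3650, IAD), (25, 17, 8, 3650, SFO), (25, 19, 22, 4120, ATL), (25, 19, 22, 4120, IAD), (25, 19, 8, 3650, IAD), (25, 19, 8, 3650, SFO), (25, 24, 22, 4120, ATL), (25, 24, 22, 4120, IAD), (25, 24, 8, 3650, IAD), (25, 24, 8, 3650, SFO), (7, 18, 7, 9650, ORD), (7, 20, 7, 9650, ORD), (7, 24, 7, 9650, ORD)}
π[src, pid]: project onto (src, pid) (10 duplicate(s) eliminated) → {(ATL, 22), (IAD, 22), (IAD, 8), (ORD, 7), (SFO, 8)}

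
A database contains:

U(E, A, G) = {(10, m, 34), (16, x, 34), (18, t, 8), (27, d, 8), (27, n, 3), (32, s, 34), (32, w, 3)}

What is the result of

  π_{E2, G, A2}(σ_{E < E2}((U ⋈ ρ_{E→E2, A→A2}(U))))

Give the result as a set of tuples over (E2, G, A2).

ρ[E→E2, A→A2]: schema becomes (E2, A2, G); tuples unchanged.
U ⋈ ρ_{E→E2, A→A2}(U) (natural join on G): {(10, m, 34, 10, m), (10, m, 34, 16, x), (10, m, 34, 32, s), (16, x, 34, 10, m), (16, x, 34, 16, x), (16, x, 34, 32, s), (18, t, 8, 18, t), (18, t, 8, 27, d), (27, d, 8, 18, t), (27, d, 8, 27, d), (27, n, 3, 27, n), (27, n, 3, 32, w), (32, s, 34, 10, m), (32, s, 34, 16, x), (32, s, 34, 32, s), (32, w, 3, 27, n), (32, w, 3, 32, w)}
Filtering on E < E2 leaves {(10, m, 34, 16, x), (10, m, 34, 32, s), (16, x, 34, 32, s), (18, t, 8, 27, d), (27, n, 3, 32, w)}.
π[E2, G, A2]: project onto (E2, G, A2) (1 duplicate(s) eliminated) → {(16, 34, x), (27, 8, d), (32, 3, w), (32, 34, s)}

{(16, 34, x), (27, 8, d), (32, 3, w), (32, 34, s)}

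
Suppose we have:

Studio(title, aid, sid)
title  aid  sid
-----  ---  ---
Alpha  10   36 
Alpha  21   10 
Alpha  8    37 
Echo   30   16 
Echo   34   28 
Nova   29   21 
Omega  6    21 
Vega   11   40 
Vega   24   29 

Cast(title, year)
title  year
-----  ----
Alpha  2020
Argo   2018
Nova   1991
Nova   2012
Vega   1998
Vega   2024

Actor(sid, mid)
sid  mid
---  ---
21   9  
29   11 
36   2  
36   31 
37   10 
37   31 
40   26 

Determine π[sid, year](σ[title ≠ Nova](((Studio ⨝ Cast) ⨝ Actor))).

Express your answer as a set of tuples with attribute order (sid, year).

Studio ⋈ Cast (natural join on title): {(Alpha, 10, 36, 2020), (Alpha, 21, 10, 2020), (Alpha, 8, 37, 2020), (Nova, 29, 21, 1991), (Nova, 29, 21, 2012), (Vega, 11, 40, 1998), (Vega, 11, 40, 2024), (Vega, 24, 29, 1998), (Vega, 24, 29, 2024)}
(Studio ⨝ Cast) ⋈ Actor (natural join on sid): {(Alpha, 10, 36, 2020, 2), (Alpha, 10, 36, 2020, 31), (Alpha, 8, 37, 2020, 10), (Alpha, 8, 37, 2020, 31), (Nova, 29, 21, 1991, 9), (Nova, 29, 21, 2012, 9), (Vega, 11, 40, 1998, 26), (Vega, 11, 40, 2024, 26), (Vega, 24, 29, 1998, 11), (Vega, 24, 29, 2024, 11)}
Selection title ≠ Nova: {(Alpha, 10, 36, 2020, 2), (Alpha, 10, 36, 2020, 31), (Alpha, 8, 37, 2020, 10), (Alpha, 8, 37, 2020, 31), (Vega, 11, 40, 1998, 26), (Vega, 11, 40, 2024, 26), (Vega, 24, 29, 1998, 11), (Vega, 24, 29, 2024, 11)}
Projecting to sid, year (2 duplicate(s) eliminated): {(29, 1998), (29, 2024), (36, 2020), (37, 2020), (40, 1998), (40, 2024)}

{(29, 1998), (29, 2024), (36, 2020), (37, 2020), (40, 1998), (40, 2024)}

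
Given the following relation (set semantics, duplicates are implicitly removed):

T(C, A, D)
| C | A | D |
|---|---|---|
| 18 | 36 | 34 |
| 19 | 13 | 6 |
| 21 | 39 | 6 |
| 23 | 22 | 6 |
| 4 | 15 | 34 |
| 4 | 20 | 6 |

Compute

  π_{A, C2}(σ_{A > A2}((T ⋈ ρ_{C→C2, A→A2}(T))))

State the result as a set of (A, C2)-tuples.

{(20, 19), (22, 19), (22, 4), (36, 4), (39, 19), (39, 23), (39, 4)}

ρ[C→C2, A→A2]: schema becomes (C2, A2, D); tuples unchanged.
Joining T and ρ_{C→C2, A→A2}(T) on D yields {(18, 36, 34, 18, 36), (18, 36, 34, 4, 15), (19, 13, 6, 19, 13), (19, 13, 6, 21, 39), (19, 13, 6, 23, 22), (19, 13, 6, 4, 20), (21, 39, 6, 19, 13), (21, 39, 6, 21, 39), (21, 39, 6, 23, 22), (21, 39, 6, 4, 20), (23, 22, 6, 19, 13), (23, 22, 6, 21, 39), (23, 22, 6, 23, 22), (23, 22, 6, 4, 20), (4, 15, 34, 18, 36), (4, 15, 34, 4, 15), (4, 20, 6, 19, 13), (4, 20, 6, 21, 39), (4, 20, 6, 23, 22), (4, 20, 6, 4, 20)}.
Filtering on A > A2 leaves {(18, 36, 34, 4, 15), (21, 39, 6, 19, 13), (21, 39, 6, 23, 22), (21, 39, 6, 4, 20), (23, 22, 6, 19, 13), (23, 22, 6, 4, 20), (4, 20, 6, 19, 13)}.
π_{A, C2} gives {(20, 19), (22, 19), (22, 4), (36, 4), (39, 19), (39, 23), (39, 4)}.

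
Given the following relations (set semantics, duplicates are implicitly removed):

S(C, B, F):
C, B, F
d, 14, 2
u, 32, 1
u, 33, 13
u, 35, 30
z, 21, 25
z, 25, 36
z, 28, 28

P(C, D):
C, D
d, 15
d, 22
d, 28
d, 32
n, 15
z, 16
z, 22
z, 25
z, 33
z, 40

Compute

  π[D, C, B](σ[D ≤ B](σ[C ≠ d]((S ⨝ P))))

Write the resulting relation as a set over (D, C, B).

{(16, z, 21), (16, z, 25), (16, z, 28), (22, z, 25), (22, z, 28), (25, z, 25), (25, z, 28)}

Joining S and P on C yields {(d, 14, 2, 15), (d, 14, 2, 22), (d, 14, 2, 28), (d, 14, 2, 32), (z, 21, 25, 16), (z, 21, 25, 22), (z, 21, 25, 25), (z, 21, 25, 33), (z, 21, 25, 40), (z, 25, 36, 16), (z, 25, 36, 22), (z, 25, 36, 25), (z, 25, 36, 33), (z, 25, 36, 40), (z, 28, 28, 16), (z, 28, 28, 22), (z, 28, 28, 25), (z, 28, 28, 33), (z, 28, 28, 40)}.
σ[C ≠ d]: keep tuples satisfying C ≠ d → {(z, 21, 25, 16), (z, 21, 25, 22), (z, 21, 25, 25), (z, 21, 25, 33), (z, 21, 25, 40), (z, 25, 36, 16), (z, 25, 36, 22), (z, 25, 36, 25), (z, 25, 36, 33), (z, 25, 36, 40), (z, 28, 28, 16), (z, 28, 28, 22), (z, 28, 28, 25), (z, 28, 28, 33), (z, 28, 28, 40)}
σ[D ≤ B]: keep tuples satisfying D ≤ B → {(z, 21, 25, 16), (z, 25, 36, 16), (z, 25, 36, 22), (z, 25, 36, 25), (z, 28, 28, 16), (z, 28, 28, 22), (z, 28, 28, 25)}
π_{D, C, B} gives {(16, z, 21), (16, z, 25), (16, z, 28), (22, z, 25), (22, z, 28), (25, z, 25), (25, z, 28)}.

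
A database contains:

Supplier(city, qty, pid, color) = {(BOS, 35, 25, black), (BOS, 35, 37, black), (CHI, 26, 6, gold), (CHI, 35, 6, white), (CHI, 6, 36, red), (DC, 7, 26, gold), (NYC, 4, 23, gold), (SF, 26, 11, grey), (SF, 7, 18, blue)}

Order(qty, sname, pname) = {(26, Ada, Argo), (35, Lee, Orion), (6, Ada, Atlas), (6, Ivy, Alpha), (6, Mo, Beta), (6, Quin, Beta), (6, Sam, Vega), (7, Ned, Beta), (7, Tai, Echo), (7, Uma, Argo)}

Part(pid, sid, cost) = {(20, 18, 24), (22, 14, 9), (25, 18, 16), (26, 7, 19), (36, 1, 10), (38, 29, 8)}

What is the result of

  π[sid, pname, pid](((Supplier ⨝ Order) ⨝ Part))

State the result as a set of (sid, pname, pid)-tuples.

Joining Supplier and Order on qty yields {(BOS, 35, 25, black, Lee, Orion), (BOS, 35, 37, black, Lee, Orion), (CHI, 26, 6, gold, Ada, Argo), (CHI, 35, 6, white, Lee, Orion), (CHI, 6, 36, red, Ada, Atlas), (CHI, 6, 36, red, Ivy, Alpha), (CHI, 6, 36, red, Mo, Beta), (CHI, 6, 36, red, Quin, Beta), (CHI, 6, 36, red, Sam, Vega), (DC, 7, 26, gold, Ned, Beta), (DC, 7, 26, gold, Tai, Echo), (DC, 7, 26, gold, Uma, Argo), (SF, 26, 11, grey, Ada, Argo), (SF, 7, 18, blue, Ned, Beta), (SF, 7, 18, blue, Tai, Echo), (SF, 7, 18, blue, Uma, Argo)}.
Joining (Supplier ⨝ Order) and Part on pid yields {(BOS, 35, 25, black, Lee, Orion, 18, 16), (CHI, 6, 36, red, Ada, Atlas, 1, 10), (CHI, 6, 36, red, Ivy, Alpha, 1, 10), (CHI, 6, 36, red, Mo, Beta, 1, 10), (CHI, 6, 36, red, Quin, Beta, 1, 10), (CHI, 6, 36, red, Sam, Vega, 1, 10), (DC, 7, 26, gold, Ned, Beta, 7, 19), (DC, 7, 26, gold, Tai, Echo, 7, 19), (DC, 7, 26, gold, Uma, Argo, 7, 19)}.
Keep only column(s) sid, pname, pid (1 duplicate(s) eliminated): {(1, Alpha, 36), (1, Atlas, 36), (1, Beta, 36), (1, Vega, 36), (18, Orion, 25), (7, Argo, 26), (7, Beta, 26), (7, Echo, 26)}

{(1, Alpha, 36), (1, Atlas, 36), (1, Beta, 36), (1, Vega, 36), (18, Orion, 25), (7, Argo, 26), (7, Beta, 26), (7, Echo, 26)}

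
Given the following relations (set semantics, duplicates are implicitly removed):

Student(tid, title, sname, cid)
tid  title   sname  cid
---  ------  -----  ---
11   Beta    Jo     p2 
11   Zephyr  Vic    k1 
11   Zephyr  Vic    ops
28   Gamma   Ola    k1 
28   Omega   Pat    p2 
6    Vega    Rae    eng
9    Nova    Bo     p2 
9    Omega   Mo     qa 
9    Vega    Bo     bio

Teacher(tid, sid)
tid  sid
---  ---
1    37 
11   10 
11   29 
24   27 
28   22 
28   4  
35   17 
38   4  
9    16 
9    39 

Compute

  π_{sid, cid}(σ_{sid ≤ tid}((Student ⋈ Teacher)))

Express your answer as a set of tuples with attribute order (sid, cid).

Student ⋈ Teacher (natural join on tid): {(11, Beta, Jo, p2, 10), (11, Beta, Jo, p2, 29), (11, Zephyr, Vic, k1, 10), (11, Zephyr, Vic, k1, 29), (11, Zephyr, Vic, ops, 10), (11, Zephyr, Vic, ops, 29), (28, Gamma, Ola, k1, 22), (28, Gamma, Ola, k1, 4), (28, Omega, Pat, p2, 22), (28, Omega, Pat, p2, 4), (9, Nova, Bo, p2, 16), (9, Nova, Bo, p2, 39), (9, Omega, Mo, qa, 16), (9, Omega, Mo, qa, 39), (9, Vega, Bo, bio, 16), (9, Vega, Bo, bio, 39)}
Selection sid ≤ tid: {(11, Beta, Jo, p2, 10), (11, Zephyr, Vic, k1, 10), (11, Zephyr, Vic, ops, 10), (28, Gamma, Ola, k1, 22), (28, Gamma, Ola, k1, 4), (28, Omega, Pat, p2, 22), (28, Omega, Pat, p2, 4)}
π[sid, cid]: project onto (sid, cid) → {(10, k1), (10, ops), (10, p2), (22, k1), (22, p2), (4, k1), (4, p2)}

{(10, k1), (10, ops), (10, p2), (22, k1), (22, p2), (4, k1), (4, p2)}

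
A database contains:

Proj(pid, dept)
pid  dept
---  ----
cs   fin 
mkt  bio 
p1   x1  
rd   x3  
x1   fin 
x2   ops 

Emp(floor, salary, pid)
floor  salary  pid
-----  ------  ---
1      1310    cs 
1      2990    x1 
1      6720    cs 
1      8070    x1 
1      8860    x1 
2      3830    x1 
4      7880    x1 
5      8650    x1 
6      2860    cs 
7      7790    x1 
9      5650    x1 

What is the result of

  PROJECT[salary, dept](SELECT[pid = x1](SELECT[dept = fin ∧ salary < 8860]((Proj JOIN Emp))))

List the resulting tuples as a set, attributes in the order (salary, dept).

Proj ⋈ Emp (natural join on pid): {(cs, fin, 1, 1310), (cs, fin, 1, 6720), (cs, fin, 6, 2860), (x1, fin, 1, 2990), (x1, fin, 1, 8070), (x1, fin, 1, 8860), (x1, fin, 2, 3830), (x1, fin, 4, 7880), (x1, fin, 5, 8650), (x1, fin, 7, 7790), (x1, fin, 9, 5650)}
σ[dept = fin ∧ salary < 8860]: keep tuples satisfying dept = fin ∧ salary < 8860 → {(cs, fin, 1, 1310), (cs, fin, 1, 6720), (cs, fin, 6, 2860), (x1, fin, 1, 2990), (x1, fin, 1, 8070), (x1, fin, 2, 3830), (x1, fin, 4, 7880), (x1, fin, 5, 8650), (x1, fin, 7, 7790), (x1, fin, 9, 5650)}
σ[pid = x1]: keep tuples satisfying pid = x1 → {(x1, fin, 1, 2990), (x1, fin, 1, 8070), (x1, fin, 2, 3830), (x1, fin, 4, 7880), (x1, fin, 5, 8650), (x1, fin, 7, 7790), (x1, fin, 9, 5650)}
Projecting to salary, dept: {(2990, fin), (3830, fin), (5650, fin), (7790, fin), (7880, fin), (8070, fin), (8650, fin)}

{(2990, fin), (3830, fin), (5650, fin), (7790, fin), (7880, fin), (8070, fin), (8650, fin)}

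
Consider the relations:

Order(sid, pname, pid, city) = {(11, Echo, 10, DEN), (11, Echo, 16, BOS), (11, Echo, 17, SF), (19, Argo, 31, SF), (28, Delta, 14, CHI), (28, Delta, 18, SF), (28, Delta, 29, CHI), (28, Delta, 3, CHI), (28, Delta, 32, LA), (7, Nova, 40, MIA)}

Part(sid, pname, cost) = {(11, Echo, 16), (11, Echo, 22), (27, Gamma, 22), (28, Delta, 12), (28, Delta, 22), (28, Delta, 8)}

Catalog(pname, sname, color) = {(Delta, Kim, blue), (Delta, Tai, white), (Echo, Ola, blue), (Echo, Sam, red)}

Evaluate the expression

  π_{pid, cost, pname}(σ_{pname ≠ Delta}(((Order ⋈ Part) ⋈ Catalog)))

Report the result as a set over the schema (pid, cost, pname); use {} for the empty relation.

{(10, 16, Echo), (10, 22, Echo), (16, 16, Echo), (16, 22, Echo), (17, 16, Echo), (17, 22, Echo)}

Natural join on sid, pname: {(11, Echo, 10, DEN, 16), (11, Echo, 10, DEN, 22), (11, Echo, 16, BOS, 16), (11, Echo, 16, BOS, 22), (11, Echo, 17, SF, 16), (11, Echo, 17, SF, 22), (28, Delta, 14, CHI, 12), (28, Delta, 14, CHI, 22), (28, Delta, 14, CHI, 8), (28, Delta, 18, SF, 12), (28, Delta, 18, SF, 22), (28, Delta, 18, SF, 8), (28, Delta, 29, CHI, 12), (28, Delta, 29, CHI, 22), (28, Delta, 29, CHI, 8), (28, Delta, 3, CHI, 12), (28, Delta, 3, CHI, 22), (28, Delta, 3, CHI, 8), (28, Delta, 32, LA, 12), (28, Delta, 32, LA, 22), (28, Delta, 32, LA, 8)}
Natural join on pname: {(11, Echo, 10, DEN, 16, Ola, blue), (11, Echo, 10, DEN, 16, Sam, red), (11, Echo, 10, DEN, 22, Ola, blue), (11, Echo, 10, DEN, 22, Sam, red), (11, Echo, 16, BOS, 16, Ola, blue), (11, Echo, 16, BOS, 16, Sam, red), (11, Echo, 16, BOS, 22, Ola, blue), (11, Echo, 16, BOS, 22, Sam, red), (11, Echo, 17, SF, 16, Ola, blue), (11, Echo, 17, SF, 16, Sam, red), (11, Echo, 17, SF, 22, Ola, blue), (11, Echo, 17, SF, 22, Sam, red), (28, Delta, 14, CHI, 12, Kim, blue), (28, Delta, 14, CHI, 12, Tai, white), (28, Delta, 14, CHI, 22, Kim, blue), (28, Delta, 14, CHI, 22, Tai, white), (28, Delta, 14, CHI, 8, Kim, blue), (28, Delta, 14, CHI, 8, Tai, white), (28, Delta, 18, SF, 12, Kim, blue), (28, Delta, 18, SF, 12, Tai, white), (28, Delta, 18, SF, 22, Kim, blue), (28, Delta, 18, SF, 22, Tai, white), (28, Delta, 18, SF, 8, Kim, blue), (28, Delta, 18, SF, 8, Tai, white), (28, Delta, 29, CHI, 12, Kim, blue), (28, Delta, 29, CHI, 12, Tai, white), (28, Delta, 29, CHI, 22, Kim, blue), (28, Delta, 29, CHI, 22, Tai, white), (28, Delta, 29, CHI, 8, Kim, blue), (28, Delta, 29, CHI, 8, Tai, white), (28, Delta, 3, CHI, 12, Kim, blue), (28, Delta, 3, CHI, 12, Tai, white), (28, Delta, 3, CHI, 22, Kim, blue), (28, Delta, 3, CHI, 22, Tai, white), (28, Delta, 3, CHI, 8, Kim, blue), (28, Delta, 3, CHI, 8, Tai, white), (28, Delta, 32, LA, 12, Kim, blue), (28, Delta, 32, LA, 12, Tai, white), (28, Delta, 32, LA, 22, Kim, blue), (28, Delta, 32, LA, 22, Tai, white), (28, Delta, 32, LA, 8, Kim, blue), (28, Delta, 32, LA, 8, Tai, white)}
Filtering on pname ≠ Delta leaves {(11, Echo, 10, DEN, 16, Ola, blue), (11, Echo, 10, DEN, 16, Sam, red), (11, Echo, 10, DEN, 22, Ola, blue), (11, Echo, 10, DEN, 22, Sam, red), (11, Echo, 16, BOS, 16, Ola, blue), (11, Echo, 16, BOS, 16, Sam, red), (11, Echo, 16, BOS, 22, Ola, blue), (11, Echo, 16, BOS, 22, Sam, red), (11, Echo, 17, SF, 16, Ola, blue), (11, Echo, 17, SF, 16, Sam, red), (11, Echo, 17, SF, 22, Ola, blue), (11, Echo, 17, SF, 22, Sam, red)}.
π_{pid, cost, pname} gives {(10, 16, Echo), (10, 22, Echo), (16, 16, Echo), (16, 22, Echo), (17, 16, Echo), (17, 22, Echo)} (6 duplicate(s) eliminated).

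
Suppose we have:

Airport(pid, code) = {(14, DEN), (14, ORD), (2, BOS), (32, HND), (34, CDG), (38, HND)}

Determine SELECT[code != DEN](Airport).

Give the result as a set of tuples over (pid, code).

{(14, ORD), (2, BOS), (32, HND), (34, CDG), (38, HND)}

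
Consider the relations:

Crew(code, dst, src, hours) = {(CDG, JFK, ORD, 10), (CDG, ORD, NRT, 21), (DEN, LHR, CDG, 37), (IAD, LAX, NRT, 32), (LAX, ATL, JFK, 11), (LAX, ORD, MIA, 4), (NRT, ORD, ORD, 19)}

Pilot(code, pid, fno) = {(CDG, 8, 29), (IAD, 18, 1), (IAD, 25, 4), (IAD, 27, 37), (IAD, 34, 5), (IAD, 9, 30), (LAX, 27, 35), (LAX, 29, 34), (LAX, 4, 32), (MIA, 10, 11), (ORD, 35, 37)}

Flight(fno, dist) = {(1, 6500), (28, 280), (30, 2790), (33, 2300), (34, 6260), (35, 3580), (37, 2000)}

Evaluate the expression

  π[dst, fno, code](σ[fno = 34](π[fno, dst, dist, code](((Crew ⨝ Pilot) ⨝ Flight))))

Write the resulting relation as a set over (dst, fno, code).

{(ATL, 34, LAX), (ORD, 34, LAX)}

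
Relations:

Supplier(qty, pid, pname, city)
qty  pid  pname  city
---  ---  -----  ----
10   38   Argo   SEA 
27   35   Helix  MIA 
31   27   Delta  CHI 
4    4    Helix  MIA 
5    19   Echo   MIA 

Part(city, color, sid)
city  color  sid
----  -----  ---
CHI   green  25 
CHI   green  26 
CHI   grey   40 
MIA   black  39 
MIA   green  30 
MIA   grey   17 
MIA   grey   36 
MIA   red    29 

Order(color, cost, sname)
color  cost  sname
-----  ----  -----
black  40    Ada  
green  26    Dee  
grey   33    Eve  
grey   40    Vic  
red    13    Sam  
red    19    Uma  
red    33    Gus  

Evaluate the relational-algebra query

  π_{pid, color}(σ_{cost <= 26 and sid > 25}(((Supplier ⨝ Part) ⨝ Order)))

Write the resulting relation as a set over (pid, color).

{(19, green), (19, red), (27, green), (35, green), (35, red), (4, green), (4, red)}

Joining Supplier and Part on city yields {(27, 35, Helix, MIA, black, 39), (27, 35, Helix, MIA, green, 30), (27, 35, Helix, MIA, grey, 17), (27, 35, Helix, MIA, grey, 36), (27, 35, Helix, MIA, red, 29), (31, 27, Delta, CHI, green, 25), (31, 27, Delta, CHI, green, 26), (31, 27, Delta, CHI, grey, 40), (4, 4, Helix, MIA, black, 39), (4, 4, Helix, MIA, green, 30), (4, 4, Helix, MIA, grey, 17), (4, 4, Helix, MIA, grey, 36), (4, 4, Helix, MIA, red, 29), (5, 19, Echo, MIA, black, 39), (5, 19, Echo, MIA, green, 30), (5, 19, Echo, MIA, grey, 17), (5, 19, Echo, MIA, grey, 36), (5, 19, Echo, MIA, red, 29)}.
Joining (Supplier ⨝ Part) and Order on color yields {(27, 35, Helix, MIA, black, 39, 40, Ada), (27, 35, Helix, MIA, green, 30, 26, Dee), (27, 35, Helix, MIA, grey, 17, 33, Eve), (27, 35, Helix, MIA, grey, 17, 40, Vic), (27, 35, Helix, MIA, grey, 36, 33, Eve), (27, 35, Helix, MIA, grey, 36, 40, Vic), (27, 35, Helix, MIA, red, 29, 13, Sam), (27, 35, Helix, MIA, red, 29, 19, Uma), (27, 35, Helix, MIA, red, 29, 33, Gus), (31, 27, Delta, CHI, green, 25, 26, Dee), (31, 27, Delta, CHI, green, 26, 26, Dee), (31, 27, Delta, CHI, grey, 40, 33, Eve), (31, 27, Delta, CHI, grey, 40, 40, Vic), (4, 4, Helix, MIA, black, 39, 40, Ada), (4, 4, Helix, MIA, green, 30, 26, Dee), (4, 4, Helix, MIA, grey, 17, 33, Eve), (4, 4, Helix, MIA, grey, 17, 40, Vic), (4, 4, Helix, MIA, grey, 36, 33, Eve), (4, 4, Helix, MIA, grey, 36, 40, Vic), (4, 4, Helix, MIA, red, 29, 13, Sam), (4, 4, Helix, MIA, red, 29, 19, Uma), (4, 4, Helix, MIA, red, 29, 33, Gus), (5, 19, Echo, MIA, black, 39, 40, Ada), (5, 19, Echo, MIA, green, 30, 26, Dee), (5, 19, Echo, MIA, grey, 17, 33, Eve), (5, 19, Echo, MIA, grey, 17, 40, Vic), (5, 19, Echo, MIA, grey, 36, 33, Eve), (5, 19, Echo, MIA, grey, 36, 40, Vic), (5, 19, Echo, MIA, red, 29, 13, Sam), (5, 19, Echo, MIA, red, 29, 19, Uma), (5, 19, Echo, MIA, red, 29, 33, Gus)}.
Filtering on cost <= 26 and sid > 25 leaves {(27, 35, Helix, MIA, green, 30, 26, Dee), (27, 35, Helix, MIA, red, 29, 13, Sam), (27, 35, Helix, MIA, red, 29, 19, Uma), (31, 27, Delta, CHI, green, 26, 26, Dee), (4, 4, Helix, MIA, green, 30, 26, Dee), (4, 4, Helix, MIA, red, 29, 13, Sam), (4, 4, Helix, MIA, red, 29, 19, Uma), (5, 19, Echo, MIA, green, 30, 26, Dee), (5, 19, Echo, MIA, red, 29, 13, Sam), (5, 19, Echo, MIA, red, 29, 19, Uma)}.
π_{pid, color} gives {(19, green), (19, red), (27, green), (35, green), (35, red), (4, green), (4, red)} (3 duplicate(s) eliminated).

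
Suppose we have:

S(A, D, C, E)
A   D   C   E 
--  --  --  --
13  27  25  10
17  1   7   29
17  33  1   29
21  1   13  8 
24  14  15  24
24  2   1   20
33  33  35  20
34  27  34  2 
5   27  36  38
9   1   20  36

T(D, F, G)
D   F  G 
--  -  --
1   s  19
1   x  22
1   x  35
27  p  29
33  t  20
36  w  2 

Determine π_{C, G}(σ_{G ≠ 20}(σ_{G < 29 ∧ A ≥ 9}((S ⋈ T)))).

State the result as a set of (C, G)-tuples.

{(13, 19), (13, 22), (20, 19), (20, 22), (7, 19), (7, 22)}

Natural join on D: {(13, 27, 25, 10, p, 29), (17, 1, 7, 29, s, 19), (17, 1, 7, 29, x, 22), (17, 1, 7, 29, x, 35), (17, 33, 1, 29, t, 20), (21, 1, 13, 8, s, 19), (21, 1, 13, 8, x, 22), (21, 1, 13, 8, x, 35), (33, 33, 35, 20, t, 20), (34, 27, 34, 2, p, 29), (5, 27, 36, 38, p, 29), (9, 1, 20, 36, s, 19), (9, 1, 20, 36, x, 22), (9, 1, 20, 36, x, 35)}
σ[G < 29 ∧ A ≥ 9]: keep tuples satisfying G < 29 ∧ A ≥ 9 → {(17, 1, 7, 29, s, 19), (17, 1, 7, 29, x, 22), (17, 33, 1, 29, t, 20), (21, 1, 13, 8, s, 19), (21, 1, 13, 8, x, 22), (33, 33, 35, 20, t, 20), (9, 1, 20, 36, s, 19), (9, 1, 20, 36, x, 22)}
σ[G ≠ 20]: keep tuples satisfying G ≠ 20 → {(17, 1, 7, 29, s, 19), (17, 1, 7, 29, x, 22), (21, 1, 13, 8, s, 19), (21, 1, 13, 8, x, 22), (9, 1, 20, 36, s, 19), (9, 1, 20, 36, x, 22)}
π[C, G]: project onto (C, G) → {(13, 19), (13, 22), (20, 19), (20, 22), (7, 19), (7, 22)}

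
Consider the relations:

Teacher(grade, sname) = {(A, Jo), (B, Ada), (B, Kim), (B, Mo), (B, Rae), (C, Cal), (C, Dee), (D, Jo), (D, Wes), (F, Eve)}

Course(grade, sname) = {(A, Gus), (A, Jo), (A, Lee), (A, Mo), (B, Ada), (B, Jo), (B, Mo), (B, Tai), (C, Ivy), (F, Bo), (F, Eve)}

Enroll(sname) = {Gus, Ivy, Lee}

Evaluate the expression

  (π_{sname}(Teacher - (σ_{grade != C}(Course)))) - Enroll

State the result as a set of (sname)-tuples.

Selection grade != C: {(A, Gus), (A, Jo), (A, Lee), (A, Mo), (B, Ada), (B, Jo), (B, Mo), (B, Tai), (F, Bo), (F, Eve)}
Difference: {(A, Jo), (B, Ada), (B, Kim), (B, Mo), (B, Rae), (C, Cal), (C, Dee), (D, Jo), (D, Wes), (F, Eve)} with {(A, Gus), (A, Jo), (A, Lee), (A, Mo), (B, Ada), (B, Jo), (B, Mo), (B, Tai), (F, Bo), (F, Eve)} → {(B, Kim), (B, Rae), (C, Cal), (C, Dee), (D, Jo), (D, Wes)}
Projecting to sname: {Cal, Dee, Jo, Kim, Rae, Wes}
Difference: {Cal, Dee, Jo, Kim, Rae, Wes} with {Gus, Ivy, Lee} → {Cal, Dee, Jo, Kim, Rae, Wes}

{Cal, Dee, Jo, Kim, Rae, Wes}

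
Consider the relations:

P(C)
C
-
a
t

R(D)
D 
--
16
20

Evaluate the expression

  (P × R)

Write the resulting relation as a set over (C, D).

{(a, 16), (a, 20), (t, 16), (t, 20)}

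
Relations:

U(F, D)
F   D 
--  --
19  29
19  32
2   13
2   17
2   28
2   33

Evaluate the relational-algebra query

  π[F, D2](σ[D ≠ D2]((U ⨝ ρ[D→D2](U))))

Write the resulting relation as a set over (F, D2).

{(19, 29), (19, 32), (2, 13), (2, 17), (2, 28), (2, 33)}

ρ[D→D2]: schema becomes (F, D2); tuples unchanged.
Natural join on F: {(19, 29, 29), (19, 29, 32), (19, 32, 29), (19, 32, 32), (2, 13, 13), (2, 13, 17), (2, 13, 28), (2, 13, 33), (2, 17, 13), (2, 17, 17), (2, 17, 28), (2, 17, 33), (2, 28, 13), (2, 28, 17), (2, 28, 28), (2, 28, 33), (2, 33, 13), (2, 33, 17), (2, 33, 28), (2, 33, 33)}
σ[D ≠ D2]: keep tuples satisfying D ≠ D2 → {(19, 29, 32), (19, 32, 29), (2, 13, 17), (2, 13, 28), (2, 13, 33), (2, 17, 13), (2, 17, 28), (2, 17, 33), (2, 28, 13), (2, 28, 17), (2, 28, 33), (2, 33, 13), (2, 33, 17), (2, 33, 28)}
Projecting to F, D2 (8 duplicate(s) eliminated): {(19, 29), (19, 32), (2, 13), (2, 17), (2, 28), (2, 33)}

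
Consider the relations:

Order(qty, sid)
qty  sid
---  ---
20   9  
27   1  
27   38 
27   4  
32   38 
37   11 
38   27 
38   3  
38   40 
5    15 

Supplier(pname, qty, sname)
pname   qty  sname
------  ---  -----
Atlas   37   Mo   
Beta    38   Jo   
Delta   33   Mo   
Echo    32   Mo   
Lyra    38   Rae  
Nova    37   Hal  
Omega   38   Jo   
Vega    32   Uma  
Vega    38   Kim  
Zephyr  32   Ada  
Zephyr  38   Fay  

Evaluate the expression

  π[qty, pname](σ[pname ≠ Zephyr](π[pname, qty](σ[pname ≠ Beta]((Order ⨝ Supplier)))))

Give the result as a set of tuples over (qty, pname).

Joining Order and Supplier on qty yields {(32, 38, Echo, Mo), (32, 38, Vega, Uma), (32, 38, Zephyr, Ada), (37, 11, Atlas, Mo), (37, 11, Nova, Hal), (38, 27, Beta, Jo), (38, 27, Lyra, Rae), (38, 27, Omega, Jo), (38, 27, Vega, Kim), (38, 27, Zephyr, Fay), (38, 3, Beta, Jo), (38, 3, Lyra, Rae), (38, 3, Omega, Jo), (38, 3, Vega, Kim), (38, 3, Zephyr, Fay), (38, 40, Beta, Jo), (38, 40, Lyra, Rae), (38, 40, Omega, Jo), (38, 40, Vega, Kim), (38, 40, Zephyr, Fay)}.
Filtering on pname ≠ Beta leaves {(32, 38, Echo, Mo), (32, 38, Vega, Uma), (32, 38, Zephyr, Ada), (37, 11, Atlas, Mo), (37, 11, Nova, Hal), (38, 27, Lyra, Rae), (38, 27, Omega, Jo), (38, 27, Vega, Kim), (38, 27, Zephyr, Fay), (38, 3, Lyra, Rae), (38, 3, Omega, Jo), (38, 3, Vega, Kim), (38, 3, Zephyr, Fay), (38, 40, Lyra, Rae), (38, 40, Omega, Jo), (38, 40, Vega, Kim), (38, 40, Zephyr, Fay)}.
π[pname, qty]: project onto (pname, qty) (8 duplicate(s) eliminated) → {(Atlas, 37), (Echo, 32), (Lyra, 38), (Nova, 37), (Omega, 38), (Vega, 32), (Vega, 38), (Zephyr, 32), (Zephyr, 38)}
Filtering on pname ≠ Zephyr leaves {(Atlas, 37), (Echo, 32), (Lyra, 38), (Nova, 37), (Omega, 38), (Vega, 32), (Vega, 38)}.
π[qty, pname]: project onto (qty, pname) → {(32, Echo), (32, Vega), (37, Atlas), (37, Nova), (38, Lyra), (38, Omega), (38, Vega)}

{(32, Echo), (32, Vega), (37, Atlas), (37, Nova), (38, Lyra), (38, Omega), (38, Vega)}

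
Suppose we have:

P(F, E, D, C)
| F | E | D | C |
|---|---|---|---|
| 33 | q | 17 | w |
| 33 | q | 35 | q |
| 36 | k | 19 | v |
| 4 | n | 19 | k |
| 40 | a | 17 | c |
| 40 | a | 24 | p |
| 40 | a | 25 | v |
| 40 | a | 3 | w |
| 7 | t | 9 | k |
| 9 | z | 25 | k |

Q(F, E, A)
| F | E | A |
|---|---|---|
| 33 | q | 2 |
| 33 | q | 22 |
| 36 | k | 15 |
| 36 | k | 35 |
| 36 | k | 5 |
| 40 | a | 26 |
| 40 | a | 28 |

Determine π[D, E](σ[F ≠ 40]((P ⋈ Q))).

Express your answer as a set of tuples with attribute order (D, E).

{(17, q), (19, k), (35, q)}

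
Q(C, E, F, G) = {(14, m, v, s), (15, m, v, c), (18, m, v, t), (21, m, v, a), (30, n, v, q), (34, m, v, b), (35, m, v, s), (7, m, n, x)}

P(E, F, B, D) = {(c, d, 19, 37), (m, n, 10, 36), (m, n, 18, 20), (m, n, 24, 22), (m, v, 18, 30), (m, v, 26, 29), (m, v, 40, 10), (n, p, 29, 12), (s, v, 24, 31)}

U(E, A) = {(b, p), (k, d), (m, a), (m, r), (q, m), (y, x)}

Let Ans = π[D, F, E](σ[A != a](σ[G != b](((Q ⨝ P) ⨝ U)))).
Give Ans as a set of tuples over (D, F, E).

Joining Q and P on E, F yields {(14, m, v, s, 18, 30), (14, m, v, s, 26, 29), (14, m, v, s, 40, 10), (15, m, v, c, 18, 30), (15, m, v, c, 26, 29), (15, m, v, c, 40, 10), (18, m, v, t, 18, 30), (18, m, v, t, 26, 29), (18, m, v, t, 40, 10), (21, m, v, a, 18, 30), (21, m, v, a, 26, 29), (21, m, v, a, 40, 10), (34, m, v, b, 18, 30), (34, m, v, b, 26, 29), (34, m, v, b, 40, 10), (35, m, v, s, 18, 30), (35, m, v, s, 26, 29), (35, m, v, s, 40, 10), (7, m, n, x, 10, 36), (7, m, n, x, 18, 20), (7, m, n, x, 24, 22)}.
Joining (Q ⨝ P) and U on E yields {(14, m, v, s, 18, 30, a), (14, m, v, s, 18, 30, r), (14, m, v, s, 26, 29, a), (14, m, v, s, 26, 29, r), (14, m, v, s, 40, 10, a), (14, m, v, s, 40, 10, r), (15, m, v, c, 18, 30, a), (15, m, v, c, 18, 30, r), (15, m, v, c, 26, 29, a), (15, m, v, c, 26, 29, r), (15, m, v, c, 40, 10, a), (15, m, v, c, 40, 10, r), (18, m, v, t, 18, 30, a), (18, m, v, t, 18, 30, r), (18, m, v, t, 26, 29, a), (18, m, v, t, 26, 29, r), (18, m, v, t, 40, 10, a), (18, m, v, t, 40, 10, r), (21, m, v, a, 18, 30, a), (21, m, v, a, 18, 30, r), (21, m, v, a, 26, 29, a), (21, m, v, a, 26, 29, r), (21, m, v, a, 40, 10, a), (21, m, v, a, 40, 10, r), (34, m, v, b, 18, 30, a), (34, m, v, b, 18, 30, r), (34, m, v, b, 26, 29, a), (34, m, v, b, 26, 29, r), (34, m, v, b, 40, 10, a), (34, m, v, b, 40, 10, r), (35, m, v, s, 18, 30, a), (35, m, v, s, 18, 30, r), (35, m, v, s, 26, 29, a), (35, m, v, s, 26, 29, r), (35, m, v, s, 40, 10, a), (35, m, v, s, 40, 10, r), (7, m, n, x, 10, 36, a), (7, m, n, x, 10, 36, r), (7, m, n, x, 18, 20, a), (7, m, n, x, 18, 20, r), (7, m, n, x, 24, 22, a), (7, m, n, x, 24, 22, r)}.
Apply σ_{G != b}; surviving tuples: {(14, m, v, s, 18, 30, a), (14, m, v, s, 18, 30, r), (14, m, v, s, 26, 29, a), (14, m, v, s, 26, 29, r), (14, m, v, s, 40, 10, a), (14, m, v, s, 40, 10, r), (15, m, v, c, 18, 30, a), (15, m, v, c, 18, 30, r), (15, m, v, c, 26, 29, a), (15, m, v, c, 26, 29, r), (15, m, v, c, 40, 10, a), (15, m, v, c, 40, 10, r), (18, m, v, t, 18, 30, a), (18, m, v, t, 18, 30, r), (18, m, v, t, 26, 29, a), (18, m, v, t, 26, 29, r), (18, m, v, t, 40, 10, a), (18, m, v, t, 40, 10, r), (21, m, v, a, 18, 30, a), (21, m, v, a, 18, 30, r), (21, m, v, a, 26, 29, a), (21, m, v, a, 26, 29, r), (21, m, v, a, 40, 10, a), (21, m, v, a, 40, 10, r), (35, m, v, s, 18, 30, a), (35, m, v, s, 18, 30, r), (35, m, v, s, 26, 29, a), (35, m, v, s, 26, 29, r), (35, m, v, s, 40, 10, a), (35, m, v, s, 40, 10, r), (7, m, n, x, 10, 36, a), (7, m, n, x, 10, 36, r), (7, m, n, x, 18, 20, a), (7, m, n, x, 18, 20, r), (7, m, n, x, 24, 22, a), (7, m, n, x, 24, 22, r)}
Apply σ_{A != a}; surviving tuples: {(14, m, v, s, 18, 30, r), (14, m, v, s, 26, 29, r), (14, m, v, s, 40, 10, r), (15, m, v, c, 18, 30, r), (15, m, v, c, 26, 29, r), (15, m, v, c, 40, 10, r), (18, m, v, t, 18, 30, r), (18, m, v, t, 26, 29, r), (18, m, v, t, 40, 10, r), (21, m, v, a, 18, 30, r), (21, m, v, a, 26, 29, r), (21, m, v, a, 40, 10, r), (35, m, v, s, 18, 30, r), (35, m, v, s, 26, 29, r), (35, m, v, s, 40, 10, r), (7, m, n, x, 10, 36, r), (7, m, n, x, 18, 20, r), (7, m, n, x, 24, 22, r)}
π_{D, F, E} gives {(10, v, m), (20, n, m), (22, n, m), (29, v, m), (30, v, m), (36, n, m)} (12 duplicate(s) eliminated).

{(10, v, m), (20, n, m), (22, n, m), (29, v, m), (30, v, m), (36, n, m)}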